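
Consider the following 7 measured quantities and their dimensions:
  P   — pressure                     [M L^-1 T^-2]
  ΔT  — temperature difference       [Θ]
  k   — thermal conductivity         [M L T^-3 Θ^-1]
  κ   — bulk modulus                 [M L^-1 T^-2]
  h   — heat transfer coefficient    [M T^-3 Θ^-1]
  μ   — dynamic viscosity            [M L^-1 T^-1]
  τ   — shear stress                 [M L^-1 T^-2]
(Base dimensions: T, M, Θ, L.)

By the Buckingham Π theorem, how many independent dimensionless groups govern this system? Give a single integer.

3

Dimensional matrix (T×M×Θ×L by P×ΔT×k×κ×h×μ×τ):
  T: [-2  0 -3 -2 -3 -1 -2]
  M: [ 1  0  1  1  1  1  1]
  Θ: [ 0  1 -1  0 -1  0  0]
  L: [-1  0  1 -1  0 -1 -1]
RREF → pivots at {P,ΔT,k,h} ⇒ r = 4
Π count = n − r = 7 − 4 = 3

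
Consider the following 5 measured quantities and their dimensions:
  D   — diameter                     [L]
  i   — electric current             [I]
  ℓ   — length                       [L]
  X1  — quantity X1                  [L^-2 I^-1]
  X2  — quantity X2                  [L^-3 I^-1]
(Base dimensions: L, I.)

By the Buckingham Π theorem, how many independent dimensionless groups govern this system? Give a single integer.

3

Write exponents as rows L,I / cols D,i,ℓ,X1,X2:
  L: [ 1  0  1 -2 -3]
  I: [ 0  1  0 -1 -1]
Echelon form has 2 nonzero rows (pivots: D,i)
Π count = n − r = 5 − 2 = 3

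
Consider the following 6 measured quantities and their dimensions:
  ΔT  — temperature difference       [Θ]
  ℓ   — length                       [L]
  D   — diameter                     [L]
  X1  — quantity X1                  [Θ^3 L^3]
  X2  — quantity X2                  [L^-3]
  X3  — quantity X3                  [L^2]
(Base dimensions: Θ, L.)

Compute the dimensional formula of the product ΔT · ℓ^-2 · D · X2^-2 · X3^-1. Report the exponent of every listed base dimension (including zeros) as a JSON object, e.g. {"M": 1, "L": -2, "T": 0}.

{"Θ": 1, "L": 3}

Exponent matrix [Θ,L] × [ΔT,ℓ,D,X1,X2,X3]:
  Θ: [ 1  0  0  3  0  0]
  L: [ 0  1  1  3 -3  2]
  [Θ]: (1)·1+(-2)·0+(1)·0+(-2)·0+(-1)·0 = 1
  [L]: (1)·0+(-2)·1+(1)·1+(-2)·-3+(-1)·2 = 3
⇒ Θ L^3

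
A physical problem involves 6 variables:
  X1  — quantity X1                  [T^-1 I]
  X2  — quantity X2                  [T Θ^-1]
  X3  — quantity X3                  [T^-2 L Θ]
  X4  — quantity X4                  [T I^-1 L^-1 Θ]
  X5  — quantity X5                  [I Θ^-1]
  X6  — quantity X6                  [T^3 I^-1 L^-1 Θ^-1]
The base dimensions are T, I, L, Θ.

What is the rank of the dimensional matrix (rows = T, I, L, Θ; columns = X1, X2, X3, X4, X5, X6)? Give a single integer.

Write exponents as rows T,I,L,Θ / cols X1,X2,X3,X4,X5,X6:
  T: [-1  1 -2  1  0  3]
  I: [ 1  0  0 -1  1 -1]
  L: [ 0  0  1 -1  0 -1]
  Θ: [ 0 -1  1  1 -1 -1]
Row reduction gives pivot columns X1,X2,X3; rank = 3

3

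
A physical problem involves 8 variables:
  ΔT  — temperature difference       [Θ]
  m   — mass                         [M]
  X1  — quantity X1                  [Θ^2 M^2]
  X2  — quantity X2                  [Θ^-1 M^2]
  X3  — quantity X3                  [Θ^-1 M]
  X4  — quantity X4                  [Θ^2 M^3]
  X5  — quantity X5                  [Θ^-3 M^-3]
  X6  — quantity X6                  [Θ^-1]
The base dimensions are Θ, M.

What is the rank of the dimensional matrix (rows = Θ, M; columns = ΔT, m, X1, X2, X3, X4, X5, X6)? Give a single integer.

Dimensional matrix (Θ×M by ΔT×m×X1×X2×X3×X4×X5×X6):
  Θ: [ 1  0  2 -1 -1  2 -3 -1]
  M: [ 0  1  2  2  1  3 -3  0]
Echelon form has 2 nonzero rows (pivots: ΔT,m)

2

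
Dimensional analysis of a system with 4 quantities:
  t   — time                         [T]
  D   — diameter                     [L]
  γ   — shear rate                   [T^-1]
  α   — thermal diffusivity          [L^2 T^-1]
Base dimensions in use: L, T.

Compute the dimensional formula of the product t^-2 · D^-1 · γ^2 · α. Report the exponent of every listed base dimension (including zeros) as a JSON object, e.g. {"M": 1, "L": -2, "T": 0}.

Write exponents as rows L,T / cols t,D,γ,α:
  L: [ 0  1  0  2]
  T: [ 1  0 -1 -1]
  [L]: (-2)·0+(-1)·1+(2)·0+(1)·2 = 1
  [T]: (-2)·1+(-1)·0+(2)·-1+(1)·-1 = -5
⇒ L T^-5

{"L": 1, "T": -5}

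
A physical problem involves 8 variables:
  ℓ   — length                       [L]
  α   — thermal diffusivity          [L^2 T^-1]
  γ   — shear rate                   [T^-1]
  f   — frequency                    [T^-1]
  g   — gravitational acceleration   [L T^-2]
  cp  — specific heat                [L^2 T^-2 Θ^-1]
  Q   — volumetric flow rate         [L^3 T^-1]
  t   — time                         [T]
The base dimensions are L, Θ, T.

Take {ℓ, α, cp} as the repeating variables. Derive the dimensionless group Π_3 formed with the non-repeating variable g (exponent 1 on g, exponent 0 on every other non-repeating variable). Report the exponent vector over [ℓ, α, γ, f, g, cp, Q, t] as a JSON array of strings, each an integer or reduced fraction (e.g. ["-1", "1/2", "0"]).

Exponent matrix [L,Θ,T] × [ℓ,α,γ,f,g,cp,Q,t]:
  L: [ 1  2  0  0  1  2  3  0]
  Θ: [ 0  0  0  0  0 -1  0  0]
  T: [ 0 -1 -1 -1 -2 -2 -1  1]
Echelon form has 3 nonzero rows (pivots: ℓ,α,cp)
Repeat: ℓ,α,cp; free: γ,f,g,Q,t
RREF:
  r0: [   1    0   -2   -2   -3    0    1    2]
  r1: [   0    1    1    1    2    0    1   -1]
  r2: [   0    0    0    0    0    1    0    0]
Fix exponent of g at 1, γ at 0, f at 0, Q at 0, t at 0; solve each RREF row for its pivot's exponent:
  r0: exp(ℓ) + (-3)·1 = 0 ⇒ exp(ℓ) = 3
  r1: exp(α) + (2)·1 = 0 ⇒ exp(α) = -2
  r2: exp(cp) + (0)·1 = 0 ⇒ exp(cp) = 0
Π_3 = ℓ^3 · α^-2 · g

["3", "-2", "0", "0", "1", "0", "0", "0"]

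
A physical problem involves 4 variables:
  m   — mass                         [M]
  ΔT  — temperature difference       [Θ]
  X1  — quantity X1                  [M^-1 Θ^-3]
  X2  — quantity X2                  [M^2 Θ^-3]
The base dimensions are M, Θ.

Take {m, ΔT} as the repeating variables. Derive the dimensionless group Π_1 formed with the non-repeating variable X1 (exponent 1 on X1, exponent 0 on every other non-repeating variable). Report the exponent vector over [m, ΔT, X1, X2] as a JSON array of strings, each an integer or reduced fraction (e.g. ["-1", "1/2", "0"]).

Exponent matrix [M,Θ] × [m,ΔT,X1,X2]:
  M: [ 1  0 -1  2]
  Θ: [ 0  1 -3 -3]
Echelon form has 2 nonzero rows (pivots: m,ΔT)
Repeat: m,ΔT; free: X1,X2
RREF:
  r0: [   1    0   -1    2]
  r1: [   0    1   -3   -3]
Fix exponent of X1 at 1, X2 at 0; solve each RREF row for its pivot's exponent:
  r0: exp(m) + (-1)·1 = 0 ⇒ exp(m) = 1
  r1: exp(ΔT) + (-3)·1 = 0 ⇒ exp(ΔT) = 3
Π_1 = m · ΔT^3 · X1

["1", "3", "1", "0"]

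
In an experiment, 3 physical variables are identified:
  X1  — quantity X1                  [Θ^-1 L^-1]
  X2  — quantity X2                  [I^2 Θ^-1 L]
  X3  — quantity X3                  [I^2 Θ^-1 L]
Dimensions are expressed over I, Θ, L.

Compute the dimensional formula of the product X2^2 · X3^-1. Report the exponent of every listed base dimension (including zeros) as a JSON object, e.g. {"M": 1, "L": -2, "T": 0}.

Exponent matrix [I,Θ,L] × [X1,X2,X3]:
  I: [ 0  2  2]
  Θ: [-1 -1 -1]
  L: [-1  1  1]
  [I]: (2)·2+(-1)·2 = 2
  [Θ]: (2)·-1+(-1)·-1 = -1
  [L]: (2)·1+(-1)·1 = 1
⇒ I^2 Θ^-1 L

{"I": 2, "Θ": -1, "L": 1}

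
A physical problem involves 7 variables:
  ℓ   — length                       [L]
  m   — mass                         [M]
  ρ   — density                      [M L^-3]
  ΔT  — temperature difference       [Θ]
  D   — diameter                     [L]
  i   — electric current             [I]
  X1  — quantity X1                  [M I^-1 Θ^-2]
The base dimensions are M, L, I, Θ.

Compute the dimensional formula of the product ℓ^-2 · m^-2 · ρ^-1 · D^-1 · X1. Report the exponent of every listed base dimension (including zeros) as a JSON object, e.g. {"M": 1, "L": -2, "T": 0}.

{"M": -2, "L": 0, "I": -1, "Θ": -2}

Dimensional matrix (M×L×I×Θ by ℓ×m×ρ×ΔT×D×i×X1):
  M: [ 0  1  1  0  0  0  1]
  L: [ 1  0 -3  0  1  0  0]
  I: [ 0  0  0  0  0  1 -1]
  Θ: [ 0  0  0  1  0  0 -2]
  [M]: (-2)·0+(-2)·1+(-1)·1+(-1)·0+(1)·1 = -2
  [L]: (-2)·1+(-2)·0+(-1)·-3+(-1)·1+(1)·0 = 0
  [I]: (-2)·0+(-2)·0+(-1)·0+(-1)·0+(1)·-1 = -1
  [Θ]: (-2)·0+(-2)·0+(-1)·0+(-1)·0+(1)·-2 = -2
⇒ M^-2 I^-1 Θ^-2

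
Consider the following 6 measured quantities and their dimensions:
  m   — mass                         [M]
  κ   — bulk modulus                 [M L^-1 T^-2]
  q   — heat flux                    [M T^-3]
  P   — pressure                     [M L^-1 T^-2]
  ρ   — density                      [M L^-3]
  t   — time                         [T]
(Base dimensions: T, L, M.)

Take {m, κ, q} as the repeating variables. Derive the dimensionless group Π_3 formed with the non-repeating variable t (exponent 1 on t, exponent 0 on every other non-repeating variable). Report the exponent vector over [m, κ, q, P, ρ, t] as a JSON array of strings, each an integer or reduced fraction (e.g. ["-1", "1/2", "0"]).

Exponent matrix [T,L,M] × [m,κ,q,P,ρ,t]:
  T: [ 0 -2 -3 -2  0  1]
  L: [ 0 -1  0 -1 -3  0]
  M: [ 1  1  1  1  1  0]
Row reduction gives pivot columns m,κ,q; rank = 3
Repeat: m,κ,q; free: P,ρ,t
RREF:
  r0: [   1    0    0    0    0  1/3]
  r1: [   0    1    0    1    3    0]
  r2: [   0    0    1    0   -2 -1/3]
Fix exponent of t at 1, P at 0, ρ at 0; solve each RREF row for its pivot's exponent:
  r0: exp(m) + (1/3)·1 = 0 ⇒ exp(m) = -1/3
  r1: exp(κ) + (0)·1 = 0 ⇒ exp(κ) = 0
  r2: exp(q) + (-1/3)·1 = 0 ⇒ exp(q) = 1/3
Π_3 = m^(-1/3) · q^(1/3) · t

["-1/3", "0", "1/3", "0", "0", "1"]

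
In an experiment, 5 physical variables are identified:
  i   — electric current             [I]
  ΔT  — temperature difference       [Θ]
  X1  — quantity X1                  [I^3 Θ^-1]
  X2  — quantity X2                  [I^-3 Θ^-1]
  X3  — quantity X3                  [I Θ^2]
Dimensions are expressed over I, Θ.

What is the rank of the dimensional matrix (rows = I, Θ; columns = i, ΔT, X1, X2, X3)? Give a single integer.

Write exponents as rows I,Θ / cols i,ΔT,X1,X2,X3:
  I: [ 1  0  3 -3  1]
  Θ: [ 0  1 -1 -1  2]
Echelon form has 2 nonzero rows (pivots: i,ΔT)

2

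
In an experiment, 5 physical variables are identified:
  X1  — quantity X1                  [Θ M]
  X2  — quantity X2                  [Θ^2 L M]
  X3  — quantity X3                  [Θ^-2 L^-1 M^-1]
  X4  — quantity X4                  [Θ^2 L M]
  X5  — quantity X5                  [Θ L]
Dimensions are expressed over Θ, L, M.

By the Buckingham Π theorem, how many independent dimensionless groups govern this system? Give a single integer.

Exponent matrix [Θ,L,M] × [X1,X2,X3,X4,X5]:
  Θ: [ 1  2 -2  2  1]
  L: [ 0  1 -1  1  1]
  M: [ 1  1 -1  1  0]
RREF → pivots at {X1,X2} ⇒ r = 2
n=5, r=2 ⇒ 3 dimensionless groups

3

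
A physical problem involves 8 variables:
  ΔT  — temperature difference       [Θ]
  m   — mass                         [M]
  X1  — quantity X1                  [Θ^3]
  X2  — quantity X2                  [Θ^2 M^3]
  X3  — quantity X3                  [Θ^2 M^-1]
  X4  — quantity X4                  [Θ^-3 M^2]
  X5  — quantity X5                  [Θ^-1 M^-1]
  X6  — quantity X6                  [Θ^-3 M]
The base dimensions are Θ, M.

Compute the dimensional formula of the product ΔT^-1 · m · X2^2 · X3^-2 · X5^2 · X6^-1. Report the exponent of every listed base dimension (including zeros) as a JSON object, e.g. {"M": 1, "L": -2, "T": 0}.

{"Θ": 0, "M": 6}

Dimensional matrix (Θ×M by ΔT×m×X1×X2×X3×X4×X5×X6):
  Θ: [ 1  0  3  2  2 -3 -1 -3]
  M: [ 0  1  0  3 -1  2 -1  1]
  [Θ]: (-1)·1+(1)·0+(2)·2+(-2)·2+(2)·-1+(-1)·-3 = 0
  [M]: (-1)·0+(1)·1+(2)·3+(-2)·-1+(2)·-1+(-1)·1 = 6
⇒ M^6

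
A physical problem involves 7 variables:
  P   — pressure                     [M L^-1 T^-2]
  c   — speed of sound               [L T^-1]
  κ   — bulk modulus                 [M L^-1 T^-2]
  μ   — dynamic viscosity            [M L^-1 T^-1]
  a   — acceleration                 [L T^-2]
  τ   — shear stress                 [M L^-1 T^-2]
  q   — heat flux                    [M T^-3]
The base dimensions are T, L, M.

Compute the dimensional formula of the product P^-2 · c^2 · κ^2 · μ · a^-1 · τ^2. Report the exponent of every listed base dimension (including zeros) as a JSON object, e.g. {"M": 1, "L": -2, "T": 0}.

{"T": -5, "L": -2, "M": 3}

Exponent matrix [T,L,M] × [P,c,κ,μ,a,τ,q]:
  T: [-2 -1 -2 -1 -2 -2 -3]
  L: [-1  1 -1 -1  1 -1  0]
  M: [ 1  0  1  1  0  1  1]
  [T]: (-2)·-2+(2)·-1+(2)·-2+(1)·-1+(-1)·-2+(2)·-2 = -5
  [L]: (-2)·-1+(2)·1+(2)·-1+(1)·-1+(-1)·1+(2)·-1 = -2
  [M]: (-2)·1+(2)·0+(2)·1+(1)·1+(-1)·0+(2)·1 = 3
⇒ T^-5 L^-2 M^3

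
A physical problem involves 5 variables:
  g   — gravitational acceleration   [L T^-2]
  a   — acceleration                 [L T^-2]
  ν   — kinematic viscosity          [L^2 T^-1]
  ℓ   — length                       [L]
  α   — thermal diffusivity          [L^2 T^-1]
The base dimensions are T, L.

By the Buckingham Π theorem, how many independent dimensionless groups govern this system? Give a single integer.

3

Exponent matrix [T,L] × [g,a,ν,ℓ,α]:
  T: [-2 -2 -1  0 -1]
  L: [ 1  1  2  1  2]
Echelon form has 2 nonzero rows (pivots: g,ν)
5 vars − rank 2 = 3 Π groups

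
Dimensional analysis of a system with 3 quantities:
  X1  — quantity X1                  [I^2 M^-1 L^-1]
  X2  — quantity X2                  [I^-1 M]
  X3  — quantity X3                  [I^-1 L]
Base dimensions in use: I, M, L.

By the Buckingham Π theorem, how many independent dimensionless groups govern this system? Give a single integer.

1

Write exponents as rows I,M,L / cols X1,X2,X3:
  I: [ 2 -1 -1]
  M: [-1  1  0]
  L: [-1  0  1]
RREF → pivots at {X1,X2} ⇒ r = 2
Π count = n − r = 3 − 2 = 1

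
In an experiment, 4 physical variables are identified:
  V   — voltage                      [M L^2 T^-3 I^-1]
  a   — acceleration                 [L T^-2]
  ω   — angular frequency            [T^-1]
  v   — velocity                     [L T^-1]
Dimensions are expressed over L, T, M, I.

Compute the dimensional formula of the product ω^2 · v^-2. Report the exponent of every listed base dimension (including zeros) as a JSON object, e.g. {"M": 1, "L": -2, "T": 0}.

{"L": -2, "T": 0, "M": 0, "I": 0}

Write exponents as rows L,T,M,I / cols V,a,ω,v:
  L: [ 2  1  0  1]
  T: [-3 -2 -1 -1]
  M: [ 1  0  0  0]
  I: [-1  0  0  0]
  [L]: (2)·0+(-2)·1 = -2
  [T]: (2)·-1+(-2)·-1 = 0
  [M]: (2)·0+(-2)·0 = 0
  [I]: (2)·0+(-2)·0 = 0
⇒ L^-2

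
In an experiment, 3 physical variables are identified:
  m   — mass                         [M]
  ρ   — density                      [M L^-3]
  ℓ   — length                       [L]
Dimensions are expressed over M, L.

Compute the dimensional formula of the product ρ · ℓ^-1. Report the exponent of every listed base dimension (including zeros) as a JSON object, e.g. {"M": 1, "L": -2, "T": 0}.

{"M": 1, "L": -4}

Write exponents as rows M,L / cols m,ρ,ℓ:
  M: [ 1  1  0]
  L: [ 0 -3  1]
  [M]: (1)·1+(-1)·0 = 1
  [L]: (1)·-3+(-1)·1 = -4
⇒ M L^-4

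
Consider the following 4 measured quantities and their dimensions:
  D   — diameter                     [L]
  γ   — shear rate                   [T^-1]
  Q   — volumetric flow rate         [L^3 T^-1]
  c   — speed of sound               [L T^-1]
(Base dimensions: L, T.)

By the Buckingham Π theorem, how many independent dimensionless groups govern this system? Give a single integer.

2

Exponent matrix [L,T] × [D,γ,Q,c]:
  L: [ 1  0  3  1]
  T: [ 0 -1 -1 -1]
Row reduction gives pivot columns D,γ; rank = 2
4 vars − rank 2 = 2 Π groups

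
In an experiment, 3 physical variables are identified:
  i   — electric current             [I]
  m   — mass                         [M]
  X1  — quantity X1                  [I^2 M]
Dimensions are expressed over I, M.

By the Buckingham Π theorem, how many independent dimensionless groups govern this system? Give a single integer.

1

Write exponents as rows I,M / cols i,m,X1:
  I: [ 1  0  2]
  M: [ 0  1  1]
Echelon form has 2 nonzero rows (pivots: i,m)
n=3, r=2 ⇒ 1 dimensionless group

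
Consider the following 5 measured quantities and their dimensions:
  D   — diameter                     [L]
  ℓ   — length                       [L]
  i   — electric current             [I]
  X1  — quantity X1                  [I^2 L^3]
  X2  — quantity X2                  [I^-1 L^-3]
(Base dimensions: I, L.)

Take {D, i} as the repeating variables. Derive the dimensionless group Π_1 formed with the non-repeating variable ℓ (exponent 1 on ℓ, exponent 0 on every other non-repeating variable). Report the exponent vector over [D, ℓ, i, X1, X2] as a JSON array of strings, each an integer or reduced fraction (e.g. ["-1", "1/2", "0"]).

Exponent matrix [I,L] × [D,ℓ,i,X1,X2]:
  I: [ 0  0  1  2 -1]
  L: [ 1  1  0  3 -3]
RREF → pivots at {D,i} ⇒ r = 2
Pivot set = {D,i}, free = {ℓ,X1,X2}
RREF:
  r0: [   1    1    0    3   -3]
  r1: [   0    0    1    2   -1]
Fix exponent of ℓ at 1, X1 at 0, X2 at 0; solve each RREF row for its pivot's exponent:
  r0: exp(D) + (1)·1 = 0 ⇒ exp(D) = -1
  r1: exp(i) + (0)·1 = 0 ⇒ exp(i) = 0
Π_1 = D^-1 · ℓ

["-1", "1", "0", "0", "0"]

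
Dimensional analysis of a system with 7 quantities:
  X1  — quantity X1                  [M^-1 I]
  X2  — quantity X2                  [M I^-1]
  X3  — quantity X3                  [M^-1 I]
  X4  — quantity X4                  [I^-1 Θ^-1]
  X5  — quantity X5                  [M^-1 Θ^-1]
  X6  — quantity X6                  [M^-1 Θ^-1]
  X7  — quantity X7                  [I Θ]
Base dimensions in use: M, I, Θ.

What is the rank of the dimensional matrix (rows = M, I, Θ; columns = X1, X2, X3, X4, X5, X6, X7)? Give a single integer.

2

Dimensional matrix (M×I×Θ by X1×X2×X3×X4×X5×X6×X7):
  M: [-1  1 -1  0 -1 -1  0]
  I: [ 1 -1  1 -1  0  0  1]
  Θ: [ 0  0  0 -1 -1 -1  1]
Row reduction gives pivot columns X1,X4; rank = 2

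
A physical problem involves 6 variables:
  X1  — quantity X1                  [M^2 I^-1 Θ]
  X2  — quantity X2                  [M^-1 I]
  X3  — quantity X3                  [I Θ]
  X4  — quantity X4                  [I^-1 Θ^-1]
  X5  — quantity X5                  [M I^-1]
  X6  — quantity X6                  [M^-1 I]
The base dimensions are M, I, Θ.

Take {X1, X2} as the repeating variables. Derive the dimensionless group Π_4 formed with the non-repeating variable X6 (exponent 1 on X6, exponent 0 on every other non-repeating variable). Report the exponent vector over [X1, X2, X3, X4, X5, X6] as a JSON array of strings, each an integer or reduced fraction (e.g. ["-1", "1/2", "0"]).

Dimensional matrix (M×I×Θ by X1×X2×X3×X4×X5×X6):
  M: [ 2 -1  0  0  1 -1]
  I: [-1  1  1 -1 -1  1]
  Θ: [ 1  0  1 -1  0  0]
RREF → pivots at {X1,X2} ⇒ r = 2
Pivot set = {X1,X2}, free = {X3,X4,X5,X6}
RREF:
  r0: [   1    0    1   -1    0    0]
  r1: [   0    1    2   -2   -1    1]
  r2: [   0    0    0    0    0    0]
Fix exponent of X6 at 1, X3 at 0, X4 at 0, X5 at 0; solve each RREF row for its pivot's exponent:
  r0: exp(X1) + (0)·1 = 0 ⇒ exp(X1) = 0
  r1: exp(X2) + (1)·1 = 0 ⇒ exp(X2) = -1
Π_4 = X2^-1 · X6

["0", "-1", "0", "0", "0", "1"]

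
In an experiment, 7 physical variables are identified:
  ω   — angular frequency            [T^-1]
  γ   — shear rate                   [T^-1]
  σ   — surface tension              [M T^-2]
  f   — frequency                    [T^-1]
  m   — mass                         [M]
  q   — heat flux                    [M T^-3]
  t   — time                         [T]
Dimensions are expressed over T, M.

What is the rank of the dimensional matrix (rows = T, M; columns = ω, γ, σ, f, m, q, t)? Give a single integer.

2

Dimensional matrix (T×M by ω×γ×σ×f×m×q×t):
  T: [-1 -1 -2 -1  0 -3  1]
  M: [ 0  0  1  0  1  1  0]
Echelon form has 2 nonzero rows (pivots: ω,σ)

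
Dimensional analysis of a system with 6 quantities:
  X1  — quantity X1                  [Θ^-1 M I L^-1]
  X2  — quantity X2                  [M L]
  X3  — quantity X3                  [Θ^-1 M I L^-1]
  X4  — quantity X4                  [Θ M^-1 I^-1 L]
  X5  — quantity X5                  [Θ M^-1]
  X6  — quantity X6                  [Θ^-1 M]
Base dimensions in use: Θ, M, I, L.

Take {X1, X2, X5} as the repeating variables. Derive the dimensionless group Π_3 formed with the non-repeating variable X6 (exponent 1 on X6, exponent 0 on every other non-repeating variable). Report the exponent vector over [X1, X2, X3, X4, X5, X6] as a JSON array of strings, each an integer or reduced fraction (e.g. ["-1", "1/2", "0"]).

["0", "0", "0", "0", "1", "1"]

Write exponents as rows Θ,M,I,L / cols X1,X2,X3,X4,X5,X6:
  Θ: [-1  0 -1  1  1 -1]
  M: [ 1  1  1 -1 -1  1]
  I: [ 1  0  1 -1  0  0]
  L: [-1  1 -1  1  0  0]
Row reduction gives pivot columns X1,X2,X5; rank = 3
Repeat: X1,X2,X5; free: X3,X4,X6
RREF:
  r0: [   1    0    1   -1    0    0]
  r1: [   0    1    0    0    0    0]
  r2: [   0    0    0    0    1   -1]
  r3: [   0    0    0    0    0    0]
Fix exponent of X6 at 1, X3 at 0, X4 at 0; solve each RREF row for its pivot's exponent:
  r0: exp(X1) + (0)·1 = 0 ⇒ exp(X1) = 0
  r1: exp(X2) + (0)·1 = 0 ⇒ exp(X2) = 0
  r2: exp(X5) + (-1)·1 = 0 ⇒ exp(X5) = 1
Π_3 = X5 · X6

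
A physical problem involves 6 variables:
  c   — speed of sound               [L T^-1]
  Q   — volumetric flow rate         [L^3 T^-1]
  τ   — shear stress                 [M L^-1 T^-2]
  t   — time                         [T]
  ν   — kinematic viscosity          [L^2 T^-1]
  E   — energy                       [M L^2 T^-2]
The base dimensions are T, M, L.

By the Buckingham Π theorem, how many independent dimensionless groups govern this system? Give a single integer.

Exponent matrix [T,M,L] × [c,Q,τ,t,ν,E]:
  T: [-1 -1 -2  1 -1 -2]
  M: [ 0  0  1  0  0  1]
  L: [ 1  3 -1  0  2  2]
Echelon form has 3 nonzero rows (pivots: c,Q,τ)
Π count = n − r = 6 − 3 = 3

3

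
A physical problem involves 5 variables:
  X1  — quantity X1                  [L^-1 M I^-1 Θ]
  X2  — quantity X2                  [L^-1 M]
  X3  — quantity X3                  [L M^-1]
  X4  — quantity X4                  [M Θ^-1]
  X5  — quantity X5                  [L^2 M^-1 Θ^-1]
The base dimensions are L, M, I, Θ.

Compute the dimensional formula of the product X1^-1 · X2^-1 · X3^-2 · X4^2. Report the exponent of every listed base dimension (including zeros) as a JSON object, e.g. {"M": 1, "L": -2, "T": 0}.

Dimensional matrix (L×M×I×Θ by X1×X2×X3×X4×X5):
  L: [-1 -1  1  0  2]
  M: [ 1  1 -1  1 -1]
  I: [-1  0  0  0  0]
  Θ: [ 1  0  0 -1 -1]
  [L]: (-1)·-1+(-1)·-1+(-2)·1+(2)·0 = 0
  [M]: (-1)·1+(-1)·1+(-2)·-1+(2)·1 = 2
  [I]: (-1)·-1+(-1)·0+(-2)·0+(2)·0 = 1
  [Θ]: (-1)·1+(-1)·0+(-2)·0+(2)·-1 = -3
⇒ M^2 I Θ^-3

{"L": 0, "M": 2, "I": 1, "Θ": -3}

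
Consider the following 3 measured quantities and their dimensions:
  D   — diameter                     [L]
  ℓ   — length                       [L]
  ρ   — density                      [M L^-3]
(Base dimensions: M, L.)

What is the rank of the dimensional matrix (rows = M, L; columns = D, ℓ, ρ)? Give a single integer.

Dimensional matrix (M×L by D×ℓ×ρ):
  M: [ 0  0  1]
  L: [ 1  1 -3]
RREF → pivots at {D,ρ} ⇒ r = 2

2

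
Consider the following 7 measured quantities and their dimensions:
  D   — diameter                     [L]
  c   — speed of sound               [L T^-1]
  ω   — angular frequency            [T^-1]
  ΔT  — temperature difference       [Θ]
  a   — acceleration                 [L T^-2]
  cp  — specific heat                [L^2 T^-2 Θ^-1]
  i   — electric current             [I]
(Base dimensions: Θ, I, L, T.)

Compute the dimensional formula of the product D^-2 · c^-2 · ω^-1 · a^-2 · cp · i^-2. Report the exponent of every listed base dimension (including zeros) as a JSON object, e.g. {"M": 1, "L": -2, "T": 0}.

Exponent matrix [Θ,I,L,T] × [D,c,ω,ΔT,a,cp,i]:
  Θ: [ 0  0  0  1  0 -1  0]
  I: [ 0  0  0  0  0  0  1]
  L: [ 1  1  0  0  1  2  0]
  T: [ 0 -1 -1  0 -2 -2  0]
  [Θ]: (-2)·0+(-2)·0+(-1)·0+(-2)·0+(1)·-1+(-2)·0 = -1
  [I]: (-2)·0+(-2)·0+(-1)·0+(-2)·0+(1)·0+(-2)·1 = -2
  [L]: (-2)·1+(-2)·1+(-1)·0+(-2)·1+(1)·2+(-2)·0 = -4
  [T]: (-2)·0+(-2)·-1+(-1)·-1+(-2)·-2+(1)·-2+(-2)·0 = 5
⇒ Θ^-1 I^-2 L^-4 T^5

{"Θ": -1, "I": -2, "L": -4, "T": 5}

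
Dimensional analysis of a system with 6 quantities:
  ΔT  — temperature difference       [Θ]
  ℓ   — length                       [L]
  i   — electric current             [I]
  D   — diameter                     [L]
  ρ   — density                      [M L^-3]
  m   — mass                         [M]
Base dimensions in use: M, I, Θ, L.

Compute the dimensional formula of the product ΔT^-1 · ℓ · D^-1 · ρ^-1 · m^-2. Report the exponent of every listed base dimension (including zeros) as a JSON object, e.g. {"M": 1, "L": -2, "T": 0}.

Write exponents as rows M,I,Θ,L / cols ΔT,ℓ,i,D,ρ,m:
  M: [ 0  0  0  0  1  1]
  I: [ 0  0  1  0  0  0]
  Θ: [ 1  0  0  0  0  0]
  L: [ 0  1  0  1 -3  0]
  [M]: (-1)·0+(1)·0+(-1)·0+(-1)·1+(-2)·1 = -3
  [I]: (-1)·0+(1)·0+(-1)·0+(-1)·0+(-2)·0 = 0
  [Θ]: (-1)·1+(1)·0+(-1)·0+(-1)·0+(-2)·0 = -1
  [L]: (-1)·0+(1)·1+(-1)·1+(-1)·-3+(-2)·0 = 3
⇒ M^-3 Θ^-1 L^3

{"M": -3, "I": 0, "Θ": -1, "L": 3}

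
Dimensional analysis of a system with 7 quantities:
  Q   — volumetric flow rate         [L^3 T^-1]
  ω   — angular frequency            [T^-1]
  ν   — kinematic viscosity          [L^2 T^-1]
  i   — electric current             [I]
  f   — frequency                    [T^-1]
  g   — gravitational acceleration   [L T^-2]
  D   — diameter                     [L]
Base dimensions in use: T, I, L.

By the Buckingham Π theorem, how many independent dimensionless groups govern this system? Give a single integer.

4

Exponent matrix [T,I,L] × [Q,ω,ν,i,f,g,D]:
  T: [-1 -1 -1  0 -1 -2  0]
  I: [ 0  0  0  1  0  0  0]
  L: [ 3  0  2  0  0  1  1]
Echelon form has 3 nonzero rows (pivots: Q,ω,i)
7 vars − rank 3 = 4 Π groups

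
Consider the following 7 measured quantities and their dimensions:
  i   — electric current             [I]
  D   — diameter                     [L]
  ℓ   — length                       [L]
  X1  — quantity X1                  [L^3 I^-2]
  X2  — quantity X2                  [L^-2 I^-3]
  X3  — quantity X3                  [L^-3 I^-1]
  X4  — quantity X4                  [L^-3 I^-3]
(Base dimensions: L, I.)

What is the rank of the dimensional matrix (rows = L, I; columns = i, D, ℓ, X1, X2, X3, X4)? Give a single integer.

Exponent matrix [L,I] × [i,D,ℓ,X1,X2,X3,X4]:
  L: [ 0  1  1  3 -2 -3 -3]
  I: [ 1  0  0 -2 -3 -1 -3]
Row reduction gives pivot columns i,D; rank = 2

2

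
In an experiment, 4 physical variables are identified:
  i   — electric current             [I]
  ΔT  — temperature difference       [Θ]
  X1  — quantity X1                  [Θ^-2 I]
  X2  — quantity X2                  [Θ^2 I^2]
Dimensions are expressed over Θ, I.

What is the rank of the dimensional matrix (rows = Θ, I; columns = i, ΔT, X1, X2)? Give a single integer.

Write exponents as rows Θ,I / cols i,ΔT,X1,X2:
  Θ: [ 0  1 -2  2]
  I: [ 1  0  1  2]
RREF → pivots at {i,ΔT} ⇒ r = 2

2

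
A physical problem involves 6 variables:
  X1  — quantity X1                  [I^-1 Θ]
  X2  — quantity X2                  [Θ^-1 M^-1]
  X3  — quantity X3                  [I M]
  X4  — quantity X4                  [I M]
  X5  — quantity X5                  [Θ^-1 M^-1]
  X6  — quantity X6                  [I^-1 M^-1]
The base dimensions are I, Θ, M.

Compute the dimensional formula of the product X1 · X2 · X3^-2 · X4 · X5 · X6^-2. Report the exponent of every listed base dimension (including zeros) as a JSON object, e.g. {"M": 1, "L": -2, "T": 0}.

Exponent matrix [I,Θ,M] × [X1,X2,X3,X4,X5,X6]:
  I: [-1  0  1  1  0 -1]
  Θ: [ 1 -1  0  0 -1  0]
  M: [ 0 -1  1  1 -1 -1]
  [I]: (1)·-1+(1)·0+(-2)·1+(1)·1+(1)·0+(-2)·-1 = 0
  [Θ]: (1)·1+(1)·-1+(-2)·0+(1)·0+(1)·-1+(-2)·0 = -1
  [M]: (1)·0+(1)·-1+(-2)·1+(1)·1+(1)·-1+(-2)·-1 = -1
⇒ Θ^-1 M^-1

{"I": 0, "Θ": -1, "M": -1}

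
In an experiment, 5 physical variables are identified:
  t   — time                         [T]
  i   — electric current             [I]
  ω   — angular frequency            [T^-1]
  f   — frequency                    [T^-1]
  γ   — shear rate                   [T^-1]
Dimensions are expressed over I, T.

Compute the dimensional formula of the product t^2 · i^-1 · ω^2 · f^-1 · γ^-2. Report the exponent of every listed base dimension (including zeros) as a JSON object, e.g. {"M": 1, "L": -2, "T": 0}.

{"I": -1, "T": 3}

Write exponents as rows I,T / cols t,i,ω,f,γ:
  I: [ 0  1  0  0  0]
  T: [ 1  0 -1 -1 -1]
  [I]: (2)·0+(-1)·1+(2)·0+(-1)·0+(-2)·0 = -1
  [T]: (2)·1+(-1)·0+(2)·-1+(-1)·-1+(-2)·-1 = 3
⇒ I^-1 T^3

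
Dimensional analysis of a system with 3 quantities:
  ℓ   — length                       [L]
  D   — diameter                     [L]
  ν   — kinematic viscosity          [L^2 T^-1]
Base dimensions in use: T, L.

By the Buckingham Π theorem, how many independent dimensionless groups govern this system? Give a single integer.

1

Exponent matrix [T,L] × [ℓ,D,ν]:
  T: [ 0  0 -1]
  L: [ 1  1  2]
RREF → pivots at {ℓ,ν} ⇒ r = 2
3 vars − rank 2 = 1 Π group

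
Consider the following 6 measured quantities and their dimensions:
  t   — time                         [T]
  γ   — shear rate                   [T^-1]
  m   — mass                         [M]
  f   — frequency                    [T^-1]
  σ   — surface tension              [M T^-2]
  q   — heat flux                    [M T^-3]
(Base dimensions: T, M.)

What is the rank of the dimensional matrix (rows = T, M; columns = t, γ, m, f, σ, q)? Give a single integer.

2

Exponent matrix [T,M] × [t,γ,m,f,σ,q]:
  T: [ 1 -1  0 -1 -2 -3]
  M: [ 0  0  1  0  1  1]
Row reduction gives pivot columns t,m; rank = 2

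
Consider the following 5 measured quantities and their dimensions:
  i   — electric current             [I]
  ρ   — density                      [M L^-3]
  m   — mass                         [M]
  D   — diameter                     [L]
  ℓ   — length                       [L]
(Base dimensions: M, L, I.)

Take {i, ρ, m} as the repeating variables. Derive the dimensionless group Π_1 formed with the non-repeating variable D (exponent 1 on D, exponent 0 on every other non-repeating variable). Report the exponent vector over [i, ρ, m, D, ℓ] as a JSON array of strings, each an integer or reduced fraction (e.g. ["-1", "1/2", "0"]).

Dimensional matrix (M×L×I by i×ρ×m×D×ℓ):
  M: [ 0  1  1  0  0]
  L: [ 0 -3  0  1  1]
  I: [ 1  0  0  0  0]
RREF → pivots at {i,ρ,m} ⇒ r = 3
Repeat: i,ρ,m; free: D,ℓ
RREF:
  r0: [   1    0    0    0    0]
  r1: [   0    1    0 -1/3 -1/3]
  r2: [   0    0    1  1/3  1/3]
Fix exponent of D at 1, ℓ at 0; solve each RREF row for its pivot's exponent:
  r0: exp(i) + (0)·1 = 0 ⇒ exp(i) = 0
  r1: exp(ρ) + (-1/3)·1 = 0 ⇒ exp(ρ) = 1/3
  r2: exp(m) + (1/3)·1 = 0 ⇒ exp(m) = -1/3
Π_1 = ρ^(1/3) · m^(-1/3) · D

["0", "1/3", "-1/3", "1", "0"]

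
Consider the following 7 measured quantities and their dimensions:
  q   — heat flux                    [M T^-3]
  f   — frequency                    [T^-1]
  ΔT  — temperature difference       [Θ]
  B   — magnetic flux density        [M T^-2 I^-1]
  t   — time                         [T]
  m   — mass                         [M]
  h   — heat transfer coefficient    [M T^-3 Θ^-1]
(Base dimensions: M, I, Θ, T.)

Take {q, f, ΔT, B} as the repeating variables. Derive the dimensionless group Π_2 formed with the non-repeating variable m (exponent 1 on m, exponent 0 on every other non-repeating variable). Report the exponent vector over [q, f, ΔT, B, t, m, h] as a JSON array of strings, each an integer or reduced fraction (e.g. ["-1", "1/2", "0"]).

["-1", "3", "0", "0", "0", "1", "0"]

Dimensional matrix (M×I×Θ×T by q×f×ΔT×B×t×m×h):
  M: [ 1  0  0  1  0  1  1]
  I: [ 0  0  0 -1  0  0  0]
  Θ: [ 0  0  1  0  0  0 -1]
  T: [-3 -1  0 -2  1  0 -3]
Echelon form has 4 nonzero rows (pivots: q,f,ΔT,B)
Pivot set = {q,f,ΔT,B}, free = {t,m,h}
RREF:
  r0: [   1    0    0    0    0    1    1]
  r1: [   0    1    0    0   -1   -3    0]
  r2: [   0    0    1    0    0    0   -1]
  r3: [   0    0    0    1    0    0    0]
Fix exponent of m at 1, t at 0, h at 0; solve each RREF row for its pivot's exponent:
  r0: exp(q) + (1)·1 = 0 ⇒ exp(q) = -1
  r1: exp(f) + (-3)·1 = 0 ⇒ exp(f) = 3
  r2: exp(ΔT) + (0)·1 = 0 ⇒ exp(ΔT) = 0
  r3: exp(B) + (0)·1 = 0 ⇒ exp(B) = 0
Π_2 = q^-1 · f^3 · m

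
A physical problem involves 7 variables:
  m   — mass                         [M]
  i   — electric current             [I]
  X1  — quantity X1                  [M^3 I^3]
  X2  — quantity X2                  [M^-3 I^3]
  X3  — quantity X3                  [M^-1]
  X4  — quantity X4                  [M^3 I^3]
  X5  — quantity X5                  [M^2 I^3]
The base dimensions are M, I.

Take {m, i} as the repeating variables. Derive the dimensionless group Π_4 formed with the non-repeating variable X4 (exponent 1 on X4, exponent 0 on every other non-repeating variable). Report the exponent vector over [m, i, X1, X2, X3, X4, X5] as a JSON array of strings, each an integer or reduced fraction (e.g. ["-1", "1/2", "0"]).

["-3", "-3", "0", "0", "0", "1", "0"]

Dimensional matrix (M×I by m×i×X1×X2×X3×X4×X5):
  M: [ 1  0  3 -3 -1  3  2]
  I: [ 0  1  3  3  0  3  3]
Row reduction gives pivot columns m,i; rank = 2
Repeat: m,i; free: X1,X2,X3,X4,X5
RREF:
  r0: [   1    0    3   -3   -1    3    2]
  r1: [   0    1    3    3    0    3    3]
Fix exponent of X4 at 1, X1 at 0, X2 at 0, X3 at 0, X5 at 0; solve each RREF row for its pivot's exponent:
  r0: exp(m) + (3)·1 = 0 ⇒ exp(m) = -3
  r1: exp(i) + (3)·1 = 0 ⇒ exp(i) = -3
Π_4 = m^-3 · i^-3 · X4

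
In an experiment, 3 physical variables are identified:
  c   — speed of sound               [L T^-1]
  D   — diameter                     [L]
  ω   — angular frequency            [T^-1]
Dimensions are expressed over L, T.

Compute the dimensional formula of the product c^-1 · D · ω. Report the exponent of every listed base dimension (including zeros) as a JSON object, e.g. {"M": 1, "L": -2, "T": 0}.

{"L": 0, "T": 0}

Write exponents as rows L,T / cols c,D,ω:
  L: [ 1  1  0]
  T: [-1  0 -1]
  [L]: (-1)·1+(1)·1+(1)·0 = 0
  [T]: (-1)·-1+(1)·0+(1)·-1 = 0
⇒ 1 (dimensionless)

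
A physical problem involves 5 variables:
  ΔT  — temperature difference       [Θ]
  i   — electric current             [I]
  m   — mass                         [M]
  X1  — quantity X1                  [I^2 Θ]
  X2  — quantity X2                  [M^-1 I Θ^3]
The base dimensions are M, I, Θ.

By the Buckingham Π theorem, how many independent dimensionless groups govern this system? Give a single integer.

Exponent matrix [M,I,Θ] × [ΔT,i,m,X1,X2]:
  M: [ 0  0  1  0 -1]
  I: [ 0  1  0  2  1]
  Θ: [ 1  0  0  1  3]
Row reduction gives pivot columns ΔT,i,m; rank = 3
n=5, r=3 ⇒ 2 dimensionless groups

2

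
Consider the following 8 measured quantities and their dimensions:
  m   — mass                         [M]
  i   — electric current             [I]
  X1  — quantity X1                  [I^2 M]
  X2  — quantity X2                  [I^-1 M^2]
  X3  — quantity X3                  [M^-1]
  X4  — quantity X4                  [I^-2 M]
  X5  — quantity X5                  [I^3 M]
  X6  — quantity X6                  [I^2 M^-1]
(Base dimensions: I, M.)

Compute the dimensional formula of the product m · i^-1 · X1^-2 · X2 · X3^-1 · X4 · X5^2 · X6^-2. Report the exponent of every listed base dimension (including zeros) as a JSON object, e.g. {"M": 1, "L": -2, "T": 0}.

{"I": -6, "M": 7}

Write exponents as rows I,M / cols m,i,X1,X2,X3,X4,X5,X6:
  I: [ 0  1  2 -1  0 -2  3  2]
  M: [ 1  0  1  2 -1  1  1 -1]
  [I]: (1)·0+(-1)·1+(-2)·2+(1)·-1+(-1)·0+(1)·-2+(2)·3+(-2)·2 = -6
  [M]: (1)·1+(-1)·0+(-2)·1+(1)·2+(-1)·-1+(1)·1+(2)·1+(-2)·-1 = 7
⇒ I^-6 M^7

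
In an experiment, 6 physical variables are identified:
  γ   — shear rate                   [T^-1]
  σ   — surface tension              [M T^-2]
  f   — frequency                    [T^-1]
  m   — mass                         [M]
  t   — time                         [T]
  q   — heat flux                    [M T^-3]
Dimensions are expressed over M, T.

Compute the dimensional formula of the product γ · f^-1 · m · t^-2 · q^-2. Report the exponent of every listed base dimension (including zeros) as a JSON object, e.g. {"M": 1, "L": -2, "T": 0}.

{"M": -1, "T": 4}

Write exponents as rows M,T / cols γ,σ,f,m,t,q:
  M: [ 0  1  0  1  0  1]
  T: [-1 -2 -1  0  1 -3]
  [M]: (1)·0+(-1)·0+(1)·1+(-2)·0+(-2)·1 = -1
  [T]: (1)·-1+(-1)·-1+(1)·0+(-2)·1+(-2)·-3 = 4
⇒ M^-1 T^4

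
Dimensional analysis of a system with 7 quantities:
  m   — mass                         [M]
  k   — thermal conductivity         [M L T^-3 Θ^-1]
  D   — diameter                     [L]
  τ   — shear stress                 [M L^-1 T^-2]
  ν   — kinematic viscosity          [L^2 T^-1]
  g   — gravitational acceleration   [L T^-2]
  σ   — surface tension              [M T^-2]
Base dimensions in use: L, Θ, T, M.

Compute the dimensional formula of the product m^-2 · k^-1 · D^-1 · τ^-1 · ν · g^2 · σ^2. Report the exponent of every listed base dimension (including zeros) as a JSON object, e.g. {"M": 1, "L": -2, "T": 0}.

{"L": 3, "Θ": 1, "T": -4, "M": -2}

Dimensional matrix (L×Θ×T×M by m×k×D×τ×ν×g×σ):
  L: [ 0  1  1 -1  2  1  0]
  Θ: [ 0 -1  0  0  0  0  0]
  T: [ 0 -3  0 -2 -1 -2 -2]
  M: [ 1  1  0  1  0  0  1]
  [L]: (-2)·0+(-1)·1+(-1)·1+(-1)·-1+(1)·2+(2)·1+(2)·0 = 3
  [Θ]: (-2)·0+(-1)·-1+(-1)·0+(-1)·0+(1)·0+(2)·0+(2)·0 = 1
  [T]: (-2)·0+(-1)·-3+(-1)·0+(-1)·-2+(1)·-1+(2)·-2+(2)·-2 = -4
  [M]: (-2)·1+(-1)·1+(-1)·0+(-1)·1+(1)·0+(2)·0+(2)·1 = -2
⇒ L^3 Θ T^-4 M^-2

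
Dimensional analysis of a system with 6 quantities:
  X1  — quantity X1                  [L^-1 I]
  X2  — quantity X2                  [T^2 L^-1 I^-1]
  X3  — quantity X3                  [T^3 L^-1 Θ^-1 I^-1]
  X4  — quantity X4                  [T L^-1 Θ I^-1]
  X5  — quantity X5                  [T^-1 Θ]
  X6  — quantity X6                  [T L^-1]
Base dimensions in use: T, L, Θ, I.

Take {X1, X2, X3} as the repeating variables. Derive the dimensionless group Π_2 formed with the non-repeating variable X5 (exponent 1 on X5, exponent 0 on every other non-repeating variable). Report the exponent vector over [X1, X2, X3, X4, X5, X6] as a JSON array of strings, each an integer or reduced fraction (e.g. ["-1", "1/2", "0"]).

Exponent matrix [T,L,Θ,I] × [X1,X2,X3,X4,X5,X6]:
  T: [ 0  2  3  1 -1  1]
  L: [-1 -1 -1 -1  0 -1]
  Θ: [ 0  0 -1  1  1  0]
  I: [ 1 -1 -1 -1  0  0]
RREF → pivots at {X1,X2,X3} ⇒ r = 3
Pivot set = {X1,X2,X3}, free = {X4,X5,X6}
RREF:
  r0: [   1    0    0    0    0  1/2]
  r1: [   0    1    0    2    1  1/2]
  r2: [   0    0    1   -1   -1    0]
  r3: [   0    0    0    0    0    0]
Fix exponent of X5 at 1, X4 at 0, X6 at 0; solve each RREF row for its pivot's exponent:
  r0: exp(X1) + (0)·1 = 0 ⇒ exp(X1) = 0
  r1: exp(X2) + (1)·1 = 0 ⇒ exp(X2) = -1
  r2: exp(X3) + (-1)·1 = 0 ⇒ exp(X3) = 1
Π_2 = X2^-1 · X3 · X5

["0", "-1", "1", "0", "1", "0"]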